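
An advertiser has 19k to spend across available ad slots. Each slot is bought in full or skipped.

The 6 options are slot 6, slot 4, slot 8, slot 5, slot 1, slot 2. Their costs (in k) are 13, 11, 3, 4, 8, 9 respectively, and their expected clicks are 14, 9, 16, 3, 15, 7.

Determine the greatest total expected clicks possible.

34

slot 8 + slot 1: cost 3 + 8 = 11 ≤ 19, expected clicks 16 + 15 = 31.
slot 6 + slot 8: cost 13 + 3 = 16 ≤ 19, expected clicks 14 + 16 = 30.
slot 8 + slot 5 + slot 1: cost 3 + 4 + 8 = 15 ≤ 19, expected clicks 16 + 3 + 15 = 34.
Best is slot 8, slot 5, and slot 1 with total expected clicks 34.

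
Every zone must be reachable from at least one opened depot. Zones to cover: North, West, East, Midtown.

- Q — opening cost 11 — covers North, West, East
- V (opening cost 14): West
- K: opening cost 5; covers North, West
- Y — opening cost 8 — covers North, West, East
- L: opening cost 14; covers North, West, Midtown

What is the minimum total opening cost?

The greedy cost-per-new-zone heuristic would pick K, Y, and L for 27, but a cheaper cover exists.
Choose Y and L: together they cover North, West, East, Midtown — every zone.
Total opening cost: 8 + 14 = 22.
No cover costs less than 22.

22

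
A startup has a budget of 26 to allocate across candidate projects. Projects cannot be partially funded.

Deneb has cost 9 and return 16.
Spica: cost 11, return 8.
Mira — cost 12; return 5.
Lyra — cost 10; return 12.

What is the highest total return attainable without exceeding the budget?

This is a 0-1 knapsack instance.
Allowing fractional choices, the relaxed optimum would be about 33.1, but projects are indivisible.
Deneb + Lyra: cost 9 + 10 = 19 ≤ 26, return 16 + 12 = 28.
Deneb + Spica: cost 9 + 11 = 20 ≤ 26, return 16 + 8 = 24.
Deneb + Mira: cost 9 + 12 = 21 ≤ 26, return 16 + 5 = 21.
Best is Deneb and Lyra with total return 28.

28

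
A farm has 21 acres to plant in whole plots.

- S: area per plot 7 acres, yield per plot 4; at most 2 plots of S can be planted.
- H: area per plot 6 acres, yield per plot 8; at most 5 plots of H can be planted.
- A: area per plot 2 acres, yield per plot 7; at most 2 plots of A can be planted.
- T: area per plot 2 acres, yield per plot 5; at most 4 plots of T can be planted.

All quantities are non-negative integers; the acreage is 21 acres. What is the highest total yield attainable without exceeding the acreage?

42

A has the best ratio (7/2); taking only A gives at most 2×7 = 14 (stopped by the supply cap of 2).
Mixing does better — 1×H, 2×A, and 4×T: area 18 ≤ 21, yield 1·8 + 2·7 + 4·5 = 42.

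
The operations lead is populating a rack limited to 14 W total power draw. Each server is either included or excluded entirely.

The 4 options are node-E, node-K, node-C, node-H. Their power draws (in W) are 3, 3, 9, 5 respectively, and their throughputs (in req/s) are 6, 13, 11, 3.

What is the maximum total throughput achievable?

24

Take node-K and node-C: power draw 3 + 9 = 12 ≤ 14, throughput 13 + 11 = 24.
No other feasible combination does better.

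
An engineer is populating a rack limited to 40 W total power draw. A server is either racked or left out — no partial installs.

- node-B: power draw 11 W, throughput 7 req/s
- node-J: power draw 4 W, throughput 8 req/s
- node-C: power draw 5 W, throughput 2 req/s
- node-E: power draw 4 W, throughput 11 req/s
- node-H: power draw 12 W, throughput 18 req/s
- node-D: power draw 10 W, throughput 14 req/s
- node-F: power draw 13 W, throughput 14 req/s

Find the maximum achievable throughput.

57

Take node-E, node-H, node-D, and node-F: power draw 4 + 12 + 10 + 13 = 39 ≤ 40, throughput 11 + 18 + 14 + 14 = 57.
No other feasible combination does better.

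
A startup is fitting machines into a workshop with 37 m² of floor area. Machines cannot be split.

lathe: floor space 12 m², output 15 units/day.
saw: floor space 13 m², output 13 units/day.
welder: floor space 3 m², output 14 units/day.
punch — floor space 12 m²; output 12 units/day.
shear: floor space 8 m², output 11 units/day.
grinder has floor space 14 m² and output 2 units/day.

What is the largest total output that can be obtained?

Allowing fractional choices, the relaxed optimum would be about 54.0, but machines are indivisible.
saw + welder + punch + shear: floor space 13 + 3 + 12 + 8 = 36 ≤ 37, output 13 + 14 + 12 + 11 = 50.
lathe + saw + welder + shear: floor space 12 + 13 + 3 + 8 = 36 ≤ 37, output 15 + 13 + 14 + 11 = 53.
lathe + welder + punch + shear: floor space 12 + 3 + 12 + 8 = 35 ≤ 37, output 15 + 14 + 12 + 11 = 52.
Best is lathe, saw, welder, and shear with total output 53.

53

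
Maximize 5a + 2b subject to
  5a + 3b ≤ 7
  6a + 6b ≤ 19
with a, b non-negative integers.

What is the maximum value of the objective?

5

Relaxing integrality, the LP optimum is 7.00 at (a,b) = (1.4, 0), which is not an integer point.
(a,b)=(1,0): 5·1+3·0=5≤7, 6·1+6·0=6≤19, objective 5.
(a,b)=(0,1): 5·0+3·1=3≤7, 6·0+6·1=6≤19, objective 2.
No feasible integer point exceeds 5.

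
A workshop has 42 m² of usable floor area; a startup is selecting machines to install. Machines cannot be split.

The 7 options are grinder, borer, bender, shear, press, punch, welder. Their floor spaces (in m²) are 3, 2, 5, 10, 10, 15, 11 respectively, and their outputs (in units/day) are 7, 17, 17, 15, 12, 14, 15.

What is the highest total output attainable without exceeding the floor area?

Take grinder, borer, bender, shear, press, and welder: floor space 3 + 2 + 5 + 10 + 10 + 11 = 41 ≤ 42, output 7 + 17 + 17 + 15 + 12 + 15 = 83.
No other feasible combination does better.

83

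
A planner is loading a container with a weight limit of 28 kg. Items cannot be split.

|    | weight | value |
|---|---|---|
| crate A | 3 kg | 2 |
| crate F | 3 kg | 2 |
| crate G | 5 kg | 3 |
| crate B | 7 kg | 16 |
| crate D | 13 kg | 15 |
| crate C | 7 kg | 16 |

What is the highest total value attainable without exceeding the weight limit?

47

Treat it as a binary knapsack problem.
Allowing fractional choices, the relaxed optimum would be about 47.7, but items are indivisible.
crate A + crate F + crate G + crate B + crate C: weight 3 + 3 + 5 + 7 + 7 = 25 ≤ 28, value 2 + 2 + 3 + 16 + 16 = 39.
crate B + crate D + crate C: weight 7 + 13 + 7 = 27 ≤ 28, value 16 + 15 + 16 = 47.
crate A + crate G + crate B + crate C: weight 3 + 5 + 7 + 7 = 22 ≤ 28, value 2 + 3 + 16 + 16 = 37.
Best is crate B, crate D, and crate C with total value 47.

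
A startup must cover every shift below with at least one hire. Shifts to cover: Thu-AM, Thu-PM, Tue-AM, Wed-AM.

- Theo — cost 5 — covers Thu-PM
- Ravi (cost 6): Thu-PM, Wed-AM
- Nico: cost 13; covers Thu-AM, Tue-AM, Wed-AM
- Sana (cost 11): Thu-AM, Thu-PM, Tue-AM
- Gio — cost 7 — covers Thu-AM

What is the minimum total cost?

17

Choose Ravi and Sana: together they cover Thu-AM, Thu-PM, Tue-AM, Wed-AM — every shift.
Total cost: 6 + 11 = 17.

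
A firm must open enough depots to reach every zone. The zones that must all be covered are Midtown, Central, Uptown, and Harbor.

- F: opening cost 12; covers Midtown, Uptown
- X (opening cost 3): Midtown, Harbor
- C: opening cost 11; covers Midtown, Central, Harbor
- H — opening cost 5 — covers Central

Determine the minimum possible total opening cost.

20

This is a weighted set-cover instance.
Choose F, X, and H: together they cover Midtown, Central, Uptown, Harbor — every zone.
Total opening cost: 12 + 3 + 5 = 20.
No cover costs less than 20.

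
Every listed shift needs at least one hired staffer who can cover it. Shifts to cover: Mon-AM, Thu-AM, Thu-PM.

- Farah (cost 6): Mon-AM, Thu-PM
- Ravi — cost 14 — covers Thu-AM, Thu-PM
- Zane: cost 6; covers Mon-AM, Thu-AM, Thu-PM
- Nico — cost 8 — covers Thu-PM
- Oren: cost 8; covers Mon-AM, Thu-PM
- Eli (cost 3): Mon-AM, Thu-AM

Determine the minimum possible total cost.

6

The greedy cost-per-new-shift heuristic would pick Eli and Farah for 9, but a cheaper cover exists.
Zane alone covers Mon-AM, Thu-AM, Thu-PM — every shift.
Total cost: 6.
No cover costs less than 6.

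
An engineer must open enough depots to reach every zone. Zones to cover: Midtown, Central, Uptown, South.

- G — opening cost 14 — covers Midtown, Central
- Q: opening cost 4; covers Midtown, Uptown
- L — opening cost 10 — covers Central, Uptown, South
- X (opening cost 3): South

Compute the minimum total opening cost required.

This is an integer covering problem.
Choose Q and L: together they cover Midtown, Central, Uptown, South — every zone.
Total opening cost: 4 + 10 = 14.

14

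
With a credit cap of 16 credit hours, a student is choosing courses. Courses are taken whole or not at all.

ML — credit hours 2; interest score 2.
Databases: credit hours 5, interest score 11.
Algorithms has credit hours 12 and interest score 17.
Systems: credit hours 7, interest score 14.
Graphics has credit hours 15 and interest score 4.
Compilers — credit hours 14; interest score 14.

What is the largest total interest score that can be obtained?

27

Treat it as a binary knapsack problem.
Allowing fractional choices, the relaxed optimum would be about 30.7, but courses are indivisible.
ML + Databases + Systems: credit hours 2 + 5 + 7 = 14 ≤ 16, interest score 2 + 11 + 14 = 27.
ML + Algorithms: credit hours 2 + 12 = 14 ≤ 16, interest score 2 + 17 = 19.
Databases + Systems: credit hours 5 + 7 = 12 ≤ 16, interest score 11 + 14 = 25.
Best is ML, Databases, and Systems with total interest score 27.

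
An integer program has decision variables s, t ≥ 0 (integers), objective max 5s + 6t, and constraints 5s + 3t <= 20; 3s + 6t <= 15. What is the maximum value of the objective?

Relaxing integrality, the LP optimum is 22.14 at (s,t) = (3.57, 0.714), which is not an integer point.
(s,t)=(3,1) is feasible, giving 21.
(s,t)=(4,0) is feasible, giving 20.
(s,t)=(2,1) is feasible, giving 16.
No feasible integer point exceeds 21.

21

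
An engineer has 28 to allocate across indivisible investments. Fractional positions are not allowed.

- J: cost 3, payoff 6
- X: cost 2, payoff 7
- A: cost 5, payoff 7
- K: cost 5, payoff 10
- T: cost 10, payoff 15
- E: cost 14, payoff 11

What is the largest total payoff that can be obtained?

45

Allowing fractional choices, the relaxed optimum would be about 47.4, but investments are indivisible.
J + X + K + T: cost 3 + 2 + 5 + 10 = 20 ≤ 28, payoff 6 + 7 + 10 + 15 = 38.
X + A + K + T: cost 2 + 5 + 5 + 10 = 22 ≤ 28, payoff 7 + 7 + 10 + 15 = 39.
J + X + A + K + T: cost 3 + 2 + 5 + 5 + 10 = 25 ≤ 28, payoff 6 + 7 + 7 + 10 + 15 = 45.
Best is J, X, A, K, and T with total payoff 45.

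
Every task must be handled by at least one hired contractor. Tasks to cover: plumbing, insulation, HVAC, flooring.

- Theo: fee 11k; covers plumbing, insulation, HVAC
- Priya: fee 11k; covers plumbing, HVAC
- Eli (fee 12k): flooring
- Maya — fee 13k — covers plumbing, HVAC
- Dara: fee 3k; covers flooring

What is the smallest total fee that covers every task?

14

This is an integer covering problem.
Choose Theo and Dara: together they cover plumbing, insulation, HVAC, flooring — every task.
Total fee: 11 + 3 = 14.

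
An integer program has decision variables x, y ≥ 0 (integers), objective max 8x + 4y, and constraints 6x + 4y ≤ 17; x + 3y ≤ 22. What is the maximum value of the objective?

The continuous relaxation peaks at (2.83, 0) with value 22.67; rounding to a feasible lattice point costs some objective.
(x,y)=(2,1): 6·2+4·1=16≤17, 1·2+3·1=5≤22, objective 20.
(x,y)=(1,2): 6·1+4·2=14≤17, 1·1+3·2=7≤22, objective 16.
(x,y)=(2,0): 6·2+4·0=12≤17, 1·2+3·0=2≤22, objective 16.
Maximum is 20 at (x,y)=(2,1).

20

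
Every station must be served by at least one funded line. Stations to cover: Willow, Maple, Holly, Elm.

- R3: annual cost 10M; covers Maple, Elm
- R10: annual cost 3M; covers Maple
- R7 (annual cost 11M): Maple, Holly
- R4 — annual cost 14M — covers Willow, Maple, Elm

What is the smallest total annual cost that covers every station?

This is a weighted set-cover instance.
The greedy cost-per-new-station heuristic would pick R10, R4, and R7 for 28, but a cheaper cover exists.
Choose R7 and R4: together they cover Willow, Maple, Holly, Elm — every station.
Total annual cost: 11 + 14 = 25.
No cover costs less than 25.

25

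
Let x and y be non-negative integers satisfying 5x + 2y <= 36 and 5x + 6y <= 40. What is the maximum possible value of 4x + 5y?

(x,y)=(2,5) is feasible, giving 33.
(x,y)=(3,4) is feasible, giving 32.
(x,y)=(0,6) is feasible, giving 30.
The best lattice point is (2,5), giving 33.

33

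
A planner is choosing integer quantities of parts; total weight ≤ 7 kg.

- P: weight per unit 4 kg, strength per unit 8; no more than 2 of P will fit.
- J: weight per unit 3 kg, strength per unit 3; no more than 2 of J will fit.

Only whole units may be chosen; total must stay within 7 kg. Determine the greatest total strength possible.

This is a bounded integer knapsack.
P has the best ratio (8/4); taking only P gives at most 1×8 = 8 (stopped by the weight limit).
Mixing does better — 1×P and 1×J: weight 7 ≤ 7, strength 1·8 + 1·3 = 11.

11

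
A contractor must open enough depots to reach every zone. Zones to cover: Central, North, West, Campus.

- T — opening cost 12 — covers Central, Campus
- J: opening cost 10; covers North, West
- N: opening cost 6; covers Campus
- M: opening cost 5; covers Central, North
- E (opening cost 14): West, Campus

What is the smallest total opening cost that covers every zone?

The greedy cost-per-new-zone heuristic would pick M, N, and J for 21, but a cheaper cover exists.
Choose M and E: together they cover Central, North, West, Campus — every zone.
Total opening cost: 5 + 14 = 19.
No cover costs less than 19.

19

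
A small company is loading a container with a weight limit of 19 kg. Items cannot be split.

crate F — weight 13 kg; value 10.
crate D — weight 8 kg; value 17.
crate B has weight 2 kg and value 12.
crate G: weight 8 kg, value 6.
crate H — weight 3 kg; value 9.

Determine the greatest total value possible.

This is an integer program with binary decision variables.
Allowing fractional choices, the relaxed optimum would be about 42.6, but items are indivisible.
crate D + crate G + crate H: weight 8 + 8 + 3 = 19 ≤ 19, value 17 + 6 + 9 = 32.
crate D + crate B + crate G: weight 8 + 2 + 8 = 18 ≤ 19, value 17 + 12 + 6 = 35.
crate D + crate B + crate H: weight 8 + 2 + 3 = 13 ≤ 19, value 17 + 12 + 9 = 38.
Best is crate D, crate B, and crate H with total value 38.

38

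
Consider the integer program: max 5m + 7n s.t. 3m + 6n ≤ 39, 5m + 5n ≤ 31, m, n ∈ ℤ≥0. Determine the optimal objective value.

42

(m,n)=(0,6): 3·0+6·6=36≤39, 5·0+5·6=30≤31, objective 42.
(m,n)=(1,5): 3·1+6·5=33≤39, 5·1+5·5=30≤31, objective 40.
(m,n)=(0,5): 3·0+6·5=30≤39, 5·0+5·5=25≤31, objective 35.
The best lattice point is (0,6), giving 42.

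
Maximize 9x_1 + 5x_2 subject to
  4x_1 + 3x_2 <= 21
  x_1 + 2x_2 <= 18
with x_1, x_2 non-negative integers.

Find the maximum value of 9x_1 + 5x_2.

45

Relaxing integrality, the LP optimum is 47.25 at (x_1,x_2) = (5.25, 0), which is not an integer point.
(x_1,x_2)=(5,0) is feasible, giving 45.
(x_1,x_2)=(4,1) is feasible, giving 41.
(x_1,x_2)=(4,0) is feasible, giving 36.
The best lattice point is (5,0), giving 45.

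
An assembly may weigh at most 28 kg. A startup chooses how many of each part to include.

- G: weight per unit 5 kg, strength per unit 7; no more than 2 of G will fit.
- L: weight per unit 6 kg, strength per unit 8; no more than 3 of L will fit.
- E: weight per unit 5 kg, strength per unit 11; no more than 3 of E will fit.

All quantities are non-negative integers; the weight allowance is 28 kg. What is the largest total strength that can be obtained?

2×L and 3×E: weight 27 ≤ 28, strength 2·8 + 3·11 = 49.
1×G, 1×L, and 3×E: weight 26 ≤ 28, strength 1·7 + 1·8 + 3·11 = 48.
Best is 49.

49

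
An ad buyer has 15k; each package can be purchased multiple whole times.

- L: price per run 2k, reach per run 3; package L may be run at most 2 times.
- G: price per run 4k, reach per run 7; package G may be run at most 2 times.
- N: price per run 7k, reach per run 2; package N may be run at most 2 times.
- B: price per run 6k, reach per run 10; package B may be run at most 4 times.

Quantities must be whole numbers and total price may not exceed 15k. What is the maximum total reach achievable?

24

G has the best ratio (7/4); taking only G gives at most 2×7 = 14 (stopped by the supply cap of 2).
Mixing does better — 2×G and 1×B: price 14 ≤ 15, reach 2·7 + 1·10 = 24.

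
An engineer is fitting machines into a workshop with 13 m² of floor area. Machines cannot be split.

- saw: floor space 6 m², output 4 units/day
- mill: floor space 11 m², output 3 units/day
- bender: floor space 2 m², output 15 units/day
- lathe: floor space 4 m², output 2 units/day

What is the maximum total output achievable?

21

mill + bender: floor space 11 + 2 = 13 ≤ 13, output 3 + 15 = 18.
saw + bender + lathe: floor space 6 + 2 + 4 = 12 ≤ 13, output 4 + 15 + 2 = 21.
saw + bender: floor space 6 + 2 = 8 ≤ 13, output 4 + 15 = 19.
Best is saw, bender, and lathe with total output 21.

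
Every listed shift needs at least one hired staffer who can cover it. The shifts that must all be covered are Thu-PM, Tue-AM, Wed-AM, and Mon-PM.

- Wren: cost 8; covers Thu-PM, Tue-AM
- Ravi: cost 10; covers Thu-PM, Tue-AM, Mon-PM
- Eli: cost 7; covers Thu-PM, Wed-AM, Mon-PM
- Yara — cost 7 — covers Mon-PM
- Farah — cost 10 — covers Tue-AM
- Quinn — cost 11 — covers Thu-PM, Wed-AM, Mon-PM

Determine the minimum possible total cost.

15

Choose Wren and Eli: together they cover Thu-PM, Tue-AM, Wed-AM, Mon-PM — every shift.
Total cost: 8 + 7 = 15.
No cover costs less than 15.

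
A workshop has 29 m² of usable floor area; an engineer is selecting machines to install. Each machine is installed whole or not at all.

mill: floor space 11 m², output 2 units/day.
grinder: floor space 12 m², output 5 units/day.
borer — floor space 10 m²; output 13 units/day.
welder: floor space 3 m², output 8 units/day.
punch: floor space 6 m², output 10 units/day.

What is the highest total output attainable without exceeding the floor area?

31

Allowing fractional choices, the relaxed optimum would be about 35.2, but machines are indivisible.
grinder + borer + welder: floor space 12 + 10 + 3 = 25 ≤ 29, output 5 + 13 + 8 = 26.
grinder + borer + punch: floor space 12 + 10 + 6 = 28 ≤ 29, output 5 + 13 + 10 = 28.
borer + welder + punch: floor space 10 + 3 + 6 = 19 ≤ 29, output 13 + 8 + 10 = 31.
Best is borer, welder, and punch with total output 31.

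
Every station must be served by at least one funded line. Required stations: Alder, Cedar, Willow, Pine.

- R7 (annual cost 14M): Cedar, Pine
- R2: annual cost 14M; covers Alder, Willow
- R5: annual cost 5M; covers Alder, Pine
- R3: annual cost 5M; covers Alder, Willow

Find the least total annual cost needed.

The greedy cost-per-new-station heuristic would pick R5, R3, and R7 for 24, but a cheaper cover exists.
Choose R7 and R3: together they cover Alder, Cedar, Willow, Pine — every station.
Total annual cost: 14 + 5 = 19.
No cover costs less than 19.

19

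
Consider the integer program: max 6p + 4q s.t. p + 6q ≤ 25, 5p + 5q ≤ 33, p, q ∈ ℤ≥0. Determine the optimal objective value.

(p,q)=(6,0) is feasible, giving 36.
(p,q)=(5,1) is feasible, giving 34.
(p,q)=(5,0) is feasible, giving 30.
The best lattice point is (6,0), giving 36.

36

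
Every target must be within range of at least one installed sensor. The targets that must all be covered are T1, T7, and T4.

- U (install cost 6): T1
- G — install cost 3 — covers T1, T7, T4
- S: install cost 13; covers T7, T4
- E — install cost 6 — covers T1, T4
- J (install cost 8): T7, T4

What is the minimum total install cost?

G alone covers T1, T7, T4 — every target.
Total install cost: 3.
No cover costs less than 3.

3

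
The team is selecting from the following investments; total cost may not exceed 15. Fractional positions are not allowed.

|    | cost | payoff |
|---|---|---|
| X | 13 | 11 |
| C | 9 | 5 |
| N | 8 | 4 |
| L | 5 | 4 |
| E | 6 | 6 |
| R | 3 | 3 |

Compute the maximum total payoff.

Allowing fractional choices, the relaxed optimum would be about 14.1, but investments are indivisible.
X: cost 13 ≤ 15, payoff 11.
L + E + R: cost 5 + 6 + 3 = 14 ≤ 15, payoff 4 + 6 + 3 = 13.
C + E: cost 9 + 6 = 15 ≤ 15, payoff 5 + 6 = 11.
Best is L, E, and R with total payoff 13.

13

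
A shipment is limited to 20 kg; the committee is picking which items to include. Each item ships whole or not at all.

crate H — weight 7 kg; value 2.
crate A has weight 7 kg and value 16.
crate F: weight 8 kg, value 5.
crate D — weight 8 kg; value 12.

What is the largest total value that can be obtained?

28

Allowing fractional choices, the relaxed optimum would be about 31.1, but items are indivisible.
crate A + crate F: weight 7 + 8 = 15 ≤ 20, value 16 + 5 = 21.
crate A + crate D: weight 7 + 8 = 15 ≤ 20, value 16 + 12 = 28.
Best is crate A and crate D with total value 28.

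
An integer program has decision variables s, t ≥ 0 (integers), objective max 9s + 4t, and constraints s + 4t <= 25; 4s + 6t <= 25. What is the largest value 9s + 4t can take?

54

(s,t)=(6,0): 1·6+4·0=6≤25, 4·6+6·0=24≤25, objective 54.
(s,t)=(5,0): 1·5+4·0=5≤25, 4·5+6·0=20≤25, objective 45.
The best lattice point is (6,0), giving 54.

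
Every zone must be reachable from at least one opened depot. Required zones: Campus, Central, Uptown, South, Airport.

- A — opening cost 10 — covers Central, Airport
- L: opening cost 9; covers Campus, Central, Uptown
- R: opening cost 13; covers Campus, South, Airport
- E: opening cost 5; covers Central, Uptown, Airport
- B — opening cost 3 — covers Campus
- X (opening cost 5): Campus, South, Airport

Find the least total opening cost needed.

This is an integer covering problem.
Choose E and X: together they cover Campus, Central, Uptown, South, Airport — every zone.
Total opening cost: 5 + 5 = 10.
No cover costs less than 10.

10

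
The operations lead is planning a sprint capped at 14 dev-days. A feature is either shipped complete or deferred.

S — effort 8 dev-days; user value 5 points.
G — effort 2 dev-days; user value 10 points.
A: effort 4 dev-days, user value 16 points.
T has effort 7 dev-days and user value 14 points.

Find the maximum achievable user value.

This is a 0-1 knapsack instance.
Allowing fractional choices, the relaxed optimum would be about 40.6, but features are indivisible.
S + G + A: effort 8 + 2 + 4 = 14 ≤ 14, user value 5 + 10 + 16 = 31.
G + A + T: effort 2 + 4 + 7 = 13 ≤ 14, user value 10 + 16 + 14 = 40.
A + T: effort 4 + 7 = 11 ≤ 14, user value 16 + 14 = 30.
Best is G, A, and T with total user value 40.

40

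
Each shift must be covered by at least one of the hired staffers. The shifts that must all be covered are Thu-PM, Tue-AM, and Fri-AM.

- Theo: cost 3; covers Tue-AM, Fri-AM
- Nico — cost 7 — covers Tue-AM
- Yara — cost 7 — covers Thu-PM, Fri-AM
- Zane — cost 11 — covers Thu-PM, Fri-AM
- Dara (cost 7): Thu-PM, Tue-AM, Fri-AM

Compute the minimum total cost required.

7

This is a weighted set-cover instance.
Dara alone covers Thu-PM, Tue-AM, Fri-AM — every shift.
Total cost: 7.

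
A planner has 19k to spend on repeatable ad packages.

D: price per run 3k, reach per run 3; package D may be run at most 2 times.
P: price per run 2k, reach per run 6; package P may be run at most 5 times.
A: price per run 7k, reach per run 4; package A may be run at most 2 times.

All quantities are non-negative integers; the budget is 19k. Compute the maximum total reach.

36

P has the best ratio (6/2); taking only P gives at most 5×6 = 30 (stopped by the supply cap of 5).
Mixing does better — 2×D and 5×P: price 16 ≤ 19, reach 2·3 + 5·6 = 36.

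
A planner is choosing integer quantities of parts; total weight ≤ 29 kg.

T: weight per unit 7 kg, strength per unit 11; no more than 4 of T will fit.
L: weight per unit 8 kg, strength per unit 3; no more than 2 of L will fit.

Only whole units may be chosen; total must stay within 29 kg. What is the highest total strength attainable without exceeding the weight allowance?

T has the best ratio (11/7); taking only T gives at most 4×11 = 44 (stopped by the weight limit).
Optimal: 4×T: weight 28 ≤ 29, strength 4·11 = 44.

44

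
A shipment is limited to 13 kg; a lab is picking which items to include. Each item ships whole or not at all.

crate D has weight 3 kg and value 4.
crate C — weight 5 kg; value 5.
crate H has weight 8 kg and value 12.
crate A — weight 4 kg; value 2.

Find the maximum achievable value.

Treat it as a binary knapsack problem.
Allowing fractional choices, the relaxed optimum would be about 18.0, but items are indivisible.
crate D + crate H: weight 3 + 8 = 11 ≤ 13, value 4 + 12 = 16.
crate H + crate A: weight 8 + 4 = 12 ≤ 13, value 12 + 2 = 14.
crate C + crate H: weight 5 + 8 = 13 ≤ 13, value 5 + 12 = 17.
Best is crate C and crate H with total value 17.

17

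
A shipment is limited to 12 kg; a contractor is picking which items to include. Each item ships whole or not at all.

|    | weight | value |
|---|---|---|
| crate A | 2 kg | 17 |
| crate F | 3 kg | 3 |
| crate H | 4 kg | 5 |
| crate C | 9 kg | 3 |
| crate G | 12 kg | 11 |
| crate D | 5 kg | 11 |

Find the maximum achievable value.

crate A + crate F + crate D: weight 2 + 3 + 5 = 10 ≤ 12, value 17 + 3 + 11 = 31.
crate A + crate D: weight 2 + 5 = 7 ≤ 12, value 17 + 11 = 28.
crate A + crate H + crate D: weight 2 + 4 + 5 = 11 ≤ 12, value 17 + 5 + 11 = 33.
Best is crate A, crate H, and crate D with total value 33.

33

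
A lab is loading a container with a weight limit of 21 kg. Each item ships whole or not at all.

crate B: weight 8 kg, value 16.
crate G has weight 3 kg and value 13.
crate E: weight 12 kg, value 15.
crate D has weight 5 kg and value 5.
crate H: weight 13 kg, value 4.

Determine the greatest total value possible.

34

Take crate B, crate G, and crate D: weight 8 + 3 + 5 = 16 ≤ 21, value 16 + 13 + 5 = 34.
No other feasible combination does better.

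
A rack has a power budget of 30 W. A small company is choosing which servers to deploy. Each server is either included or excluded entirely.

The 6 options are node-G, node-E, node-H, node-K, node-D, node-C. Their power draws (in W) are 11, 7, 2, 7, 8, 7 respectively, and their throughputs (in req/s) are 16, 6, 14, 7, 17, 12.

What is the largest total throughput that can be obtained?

This is a 0-1 knapsack instance.
node-G + node-H + node-D + node-C: power draw 11 + 2 + 8 + 7 = 28 ≤ 30, throughput 16 + 14 + 17 + 12 = 59.
node-G + node-H + node-K + node-D: power draw 11 + 2 + 7 + 8 = 28 ≤ 30, throughput 16 + 14 + 7 + 17 = 54.
node-G + node-E + node-H + node-D: power draw 11 + 7 + 2 + 8 = 28 ≤ 30, throughput 16 + 6 + 14 + 17 = 53.
Best is node-G, node-H, node-D, and node-C with total throughput 59.

59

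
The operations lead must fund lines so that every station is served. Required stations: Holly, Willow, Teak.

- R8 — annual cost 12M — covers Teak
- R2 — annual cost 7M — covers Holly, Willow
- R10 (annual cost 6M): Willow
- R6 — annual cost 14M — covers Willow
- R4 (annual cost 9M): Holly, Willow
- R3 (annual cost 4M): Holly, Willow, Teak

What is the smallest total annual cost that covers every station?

4

This is an integer covering problem.
R3 alone covers Holly, Willow, Teak — every station.
Total annual cost: 4.
No cover costs less than 4.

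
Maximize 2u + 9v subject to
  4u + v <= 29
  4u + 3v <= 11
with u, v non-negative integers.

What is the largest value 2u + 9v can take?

27

Relaxing integrality, the LP optimum is 33.00 at (u,v) = (0, 3.67), which is not an integer point.
(u,v)=(0,3): 4·0+1·3=3≤29, 4·0+3·3=9≤11, objective 27.
(u,v)=(1,2): 4·1+1·2=6≤29, 4·1+3·2=10≤11, objective 20.
(u,v)=(0,2): 4·0+1·2=2≤29, 4·0+3·2=6≤11, objective 18.
Maximum is 27 at (u,v)=(0,3).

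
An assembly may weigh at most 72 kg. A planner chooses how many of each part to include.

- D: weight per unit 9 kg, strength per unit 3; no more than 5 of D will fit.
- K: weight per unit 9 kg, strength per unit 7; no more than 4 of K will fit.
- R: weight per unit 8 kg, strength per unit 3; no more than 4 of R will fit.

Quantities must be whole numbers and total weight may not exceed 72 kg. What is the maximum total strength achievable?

1×D, 4×K, and 3×R: weight 69 ≤ 72, strength 1·3 + 4·7 + 3·3 = 40.
4×K and 4×R: weight 68 ≤ 72, strength 4·7 + 4·3 = 40.
Best is 40.

40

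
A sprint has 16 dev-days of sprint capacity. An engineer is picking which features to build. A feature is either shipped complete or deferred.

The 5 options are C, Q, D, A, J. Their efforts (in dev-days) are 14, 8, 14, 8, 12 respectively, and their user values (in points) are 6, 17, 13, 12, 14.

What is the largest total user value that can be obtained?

29

Treat it as a binary knapsack problem.
J: effort 12 ≤ 16, user value 14.
Q: effort 8 ≤ 16, user value 17.
Q + A: effort 8 + 8 = 16 ≤ 16, user value 17 + 12 = 29.
Best is Q and A with total user value 29.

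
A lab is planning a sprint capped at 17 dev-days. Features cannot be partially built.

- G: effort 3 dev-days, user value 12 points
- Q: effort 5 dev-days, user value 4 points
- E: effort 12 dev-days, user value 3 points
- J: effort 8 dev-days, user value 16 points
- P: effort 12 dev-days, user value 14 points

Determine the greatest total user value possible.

Allowing fractional choices, the relaxed optimum would be about 35.0, but features are indivisible.
G + J: effort 3 + 8 = 11 ≤ 17, user value 12 + 16 = 28.
G + P: effort 3 + 12 = 15 ≤ 17, user value 12 + 14 = 26.
G + Q + J: effort 3 + 5 + 8 = 16 ≤ 17, user value 12 + 4 + 16 = 32.
Best is G, Q, and J with total user value 32.

32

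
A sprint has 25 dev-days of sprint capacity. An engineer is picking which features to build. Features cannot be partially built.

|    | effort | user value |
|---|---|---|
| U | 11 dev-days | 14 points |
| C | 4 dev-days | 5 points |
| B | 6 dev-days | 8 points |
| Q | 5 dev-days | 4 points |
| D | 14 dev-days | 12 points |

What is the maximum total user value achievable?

27

Allowing fractional choices, the relaxed optimum would be about 30.4, but features are indivisible.
U + C + B: effort 11 + 4 + 6 = 21 ≤ 25, user value 14 + 5 + 8 = 27.
U + B + Q: effort 11 + 6 + 5 = 22 ≤ 25, user value 14 + 8 + 4 = 26.
U + D: effort 11 + 14 = 25 ≤ 25, user value 14 + 12 = 26.
Best is U, C, and B with total user value 27.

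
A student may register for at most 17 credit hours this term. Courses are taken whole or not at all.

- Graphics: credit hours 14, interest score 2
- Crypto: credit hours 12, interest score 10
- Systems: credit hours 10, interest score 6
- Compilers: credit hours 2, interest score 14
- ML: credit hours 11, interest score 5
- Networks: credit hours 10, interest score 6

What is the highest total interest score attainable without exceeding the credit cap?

Crypto + Compilers: credit hours 12 + 2 = 14 ≤ 17, interest score 10 + 14 = 24.
Compilers + Networks: credit hours 2 + 10 = 12 ≤ 17, interest score 14 + 6 = 20.
Systems + Compilers: credit hours 10 + 2 = 12 ≤ 17, interest score 6 + 14 = 20.
Best is Crypto and Compilers with total interest score 24.

24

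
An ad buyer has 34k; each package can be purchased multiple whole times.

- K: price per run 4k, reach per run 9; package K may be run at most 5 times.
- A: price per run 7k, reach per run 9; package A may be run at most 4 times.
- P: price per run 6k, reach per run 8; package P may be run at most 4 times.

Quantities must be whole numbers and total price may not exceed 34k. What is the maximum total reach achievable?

K has the best ratio (9/4); taking only K gives at most 5×9 = 45 (stopped by the supply cap of 5).
Mixing does better — 5×K and 2×A: price 34 ≤ 34, reach 5·9 + 2·9 = 63.

63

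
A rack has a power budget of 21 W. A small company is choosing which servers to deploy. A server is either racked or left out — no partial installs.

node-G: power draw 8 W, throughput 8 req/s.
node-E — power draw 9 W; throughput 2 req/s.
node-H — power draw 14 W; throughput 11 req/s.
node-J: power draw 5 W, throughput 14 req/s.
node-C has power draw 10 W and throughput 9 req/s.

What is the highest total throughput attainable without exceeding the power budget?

This is a 0-1 knapsack instance.
node-J + node-C: power draw 5 + 10 = 15 ≤ 21, throughput 14 + 9 = 23.
node-G + node-J: power draw 8 + 5 = 13 ≤ 21, throughput 8 + 14 = 22.
node-H + node-J: power draw 14 + 5 = 19 ≤ 21, throughput 11 + 14 = 25.
Best is node-H and node-J with total throughput 25.

25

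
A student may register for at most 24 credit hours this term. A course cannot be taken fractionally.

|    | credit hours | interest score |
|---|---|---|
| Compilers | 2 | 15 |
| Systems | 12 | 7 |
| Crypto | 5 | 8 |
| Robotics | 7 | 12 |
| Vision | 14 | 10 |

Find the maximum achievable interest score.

Compilers + Robotics + Vision: credit hours 2 + 7 + 14 = 23 ≤ 24, interest score 15 + 12 + 10 = 37.
Compilers + Crypto + Robotics: credit hours 2 + 5 + 7 = 14 ≤ 24, interest score 15 + 8 + 12 = 35.
Compilers + Systems + Robotics: credit hours 2 + 12 + 7 = 21 ≤ 24, interest score 15 + 7 + 12 = 34.
Best is Compilers, Robotics, and Vision with total interest score 37.

37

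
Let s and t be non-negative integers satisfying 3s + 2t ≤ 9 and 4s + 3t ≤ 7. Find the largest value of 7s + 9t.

18

(s,t)=(0,2): 3·0+2·2=4≤9, 4·0+3·2=6≤7, objective 18.
(s,t)=(1,1): 3·1+2·1=5≤9, 4·1+3·1=7≤7, objective 16.
No feasible integer point exceeds 18.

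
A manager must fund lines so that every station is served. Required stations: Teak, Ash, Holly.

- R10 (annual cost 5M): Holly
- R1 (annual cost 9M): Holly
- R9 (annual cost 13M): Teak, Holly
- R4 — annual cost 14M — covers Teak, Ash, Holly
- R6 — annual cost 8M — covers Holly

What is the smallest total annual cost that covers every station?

14

R4 alone covers Teak, Ash, Holly — every station.
Total annual cost: 14.
No cover costs less than 14.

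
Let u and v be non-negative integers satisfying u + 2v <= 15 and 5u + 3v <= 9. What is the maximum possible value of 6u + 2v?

8

(u,v)=(1,1) is feasible, giving 8.
(u,v)=(1,0) is feasible, giving 6.
(u,v)=(0,2) is feasible, giving 4.
(u,v)=(0,1) is feasible, giving 2.
The best lattice point is (1,1), giving 8.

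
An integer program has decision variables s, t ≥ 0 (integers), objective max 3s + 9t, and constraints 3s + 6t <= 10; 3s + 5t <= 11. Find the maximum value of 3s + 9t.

Relaxing integrality, the LP optimum is 15.00 at (s,t) = (0, 1.67), which is not an integer point.
(s,t)=(1,1): 3·1+6·1=9≤10, 3·1+5·1=8≤11, objective 12.
(s,t)=(0,1): 3·0+6·1=6≤10, 3·0+5·1=5≤11, objective 9.
(s,t)=(2,0): 3·2+6·0=6≤10, 3·2+5·0=6≤11, objective 6.
(s,t)=(1,0): 3·1+6·0=3≤10, 3·1+5·0=3≤11, objective 3.
The best lattice point is (1,1), giving 12.

12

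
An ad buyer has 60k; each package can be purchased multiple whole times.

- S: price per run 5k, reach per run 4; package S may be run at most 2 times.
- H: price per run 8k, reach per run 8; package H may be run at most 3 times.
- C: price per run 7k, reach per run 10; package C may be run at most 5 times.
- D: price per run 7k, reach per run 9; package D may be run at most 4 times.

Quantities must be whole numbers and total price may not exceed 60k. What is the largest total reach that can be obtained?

C has the best ratio (10/7); taking only C gives at most 5×10 = 50 (stopped by the supply cap of 5).
Mixing does better — 5×C and 3×D: price 56 ≤ 60, reach 5·10 + 3·9 = 77.

77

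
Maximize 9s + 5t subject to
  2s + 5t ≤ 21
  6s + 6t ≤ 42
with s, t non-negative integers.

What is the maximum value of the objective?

63

(s,t)=(7,0): 2·7+5·0=14≤21, 6·7+6·0=42≤42, objective 63.
(s,t)=(6,1): 2·6+5·1=17≤21, 6·6+6·1=42≤42, objective 59.
No feasible integer point exceeds 63.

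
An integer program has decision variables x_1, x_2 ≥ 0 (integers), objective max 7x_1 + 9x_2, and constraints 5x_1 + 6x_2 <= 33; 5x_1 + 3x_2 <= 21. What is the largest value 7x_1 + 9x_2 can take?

Relaxing integrality, the LP optimum is 49.50 at (x_1,x_2) = (0, 5.5), which is not an integer point.
(x_1,x_2)=(0,5): 5·0+6·5=30≤33, 5·0+3·5=15≤21, objective 45.
(x_1,x_2)=(1,4): 5·1+6·4=29≤33, 5·1+3·4=17≤21, objective 43.
(x_1,x_2)=(0,4): 5·0+6·4=24≤33, 5·0+3·4=12≤21, objective 36.
Maximum is 45 at (x_1,x_2)=(0,5).

45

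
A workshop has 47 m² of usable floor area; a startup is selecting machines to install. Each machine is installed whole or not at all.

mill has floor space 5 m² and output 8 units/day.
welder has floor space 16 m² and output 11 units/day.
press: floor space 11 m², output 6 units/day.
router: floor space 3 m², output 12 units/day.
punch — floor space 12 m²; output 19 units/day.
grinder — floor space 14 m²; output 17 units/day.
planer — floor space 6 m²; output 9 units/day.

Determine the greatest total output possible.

Take mill, router, punch, grinder, and planer: floor space 5 + 3 + 12 + 14 + 6 = 40 ≤ 47, output 8 + 12 + 19 + 17 + 9 = 65.
No other feasible combination does better.

65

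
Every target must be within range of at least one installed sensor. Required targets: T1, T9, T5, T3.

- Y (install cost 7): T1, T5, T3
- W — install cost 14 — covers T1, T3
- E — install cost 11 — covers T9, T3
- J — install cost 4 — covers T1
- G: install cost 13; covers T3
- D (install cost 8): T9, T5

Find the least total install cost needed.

Choose Y and D: together they cover T1, T9, T5, T3 — every target.
Total install cost: 7 + 8 = 15.
No cover costs less than 15.

15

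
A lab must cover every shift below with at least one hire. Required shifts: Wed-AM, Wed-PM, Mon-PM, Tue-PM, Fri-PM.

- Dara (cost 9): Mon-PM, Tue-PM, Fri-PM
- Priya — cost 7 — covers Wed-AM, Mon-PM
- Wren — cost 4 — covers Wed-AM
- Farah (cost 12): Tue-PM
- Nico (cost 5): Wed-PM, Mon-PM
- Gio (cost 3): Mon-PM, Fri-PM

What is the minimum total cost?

Choose Dara, Wren, and Nico: together they cover Wed-AM, Wed-PM, Mon-PM, Tue-PM, Fri-PM — every shift.
Total cost: 9 + 4 + 5 = 18.

18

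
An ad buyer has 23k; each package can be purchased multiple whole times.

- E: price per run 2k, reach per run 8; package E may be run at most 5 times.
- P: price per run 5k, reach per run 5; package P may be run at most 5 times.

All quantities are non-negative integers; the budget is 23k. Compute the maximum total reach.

Take 5×E and 2×P: price 20 ≤ 23, reach 5·8 + 2·5 = 50.
E has the best ratio (8/2) and is taken to its limit of 5; remaining capacity is filled optimally with the others.

50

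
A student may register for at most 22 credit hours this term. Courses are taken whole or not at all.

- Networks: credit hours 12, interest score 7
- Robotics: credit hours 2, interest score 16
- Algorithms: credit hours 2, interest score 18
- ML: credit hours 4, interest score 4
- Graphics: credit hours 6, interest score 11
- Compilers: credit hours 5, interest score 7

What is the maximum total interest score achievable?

Treat it as a binary knapsack problem.
Take Robotics, Algorithms, ML, Graphics, and Compilers: credit hours 2 + 2 + 4 + 6 + 5 = 19 ≤ 22, interest score 16 + 18 + 4 + 11 + 7 = 56.
No other feasible combination does better.

56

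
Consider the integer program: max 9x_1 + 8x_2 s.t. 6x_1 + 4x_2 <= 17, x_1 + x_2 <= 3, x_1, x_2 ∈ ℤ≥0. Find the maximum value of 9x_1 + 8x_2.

(x_1,x_2)=(2,1) is feasible, giving 26.
(x_1,x_2)=(1,2) is feasible, giving 25.
(x_1,x_2)=(2,0) is feasible, giving 18.
Maximum is 26 at (x_1,x_2)=(2,1).

26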